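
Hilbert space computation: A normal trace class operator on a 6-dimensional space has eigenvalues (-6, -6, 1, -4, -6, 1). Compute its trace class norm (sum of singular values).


For a normal operator, singular values equal |eigenvalues|.
Trace norm = sum |lambda_i| = 6 + 6 + 1 + 4 + 6 + 1
= 24

24


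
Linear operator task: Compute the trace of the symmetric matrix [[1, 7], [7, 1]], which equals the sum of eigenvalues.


For a self-adjoint (symmetric) matrix, the eigenvalues are real.
The sum of eigenvalues equals the trace of the matrix.
trace = 1 + 1 = 2

2


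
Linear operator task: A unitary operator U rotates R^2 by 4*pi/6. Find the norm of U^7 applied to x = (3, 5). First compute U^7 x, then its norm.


U is a rotation by theta = 4*pi/6
U^7 = rotation by 7*theta = 28*pi/6 = 4*pi/6 (mod 2*pi)
cos(4*pi/6) = -0.5000, sin(4*pi/6) = 0.8660
U^7 x = (-0.5000 * 3 - 0.8660 * 5, 0.8660 * 3 + -0.5000 * 5)
= (-5.8301, 0.0981)
||U^7 x|| = sqrt((-5.8301)^2 + 0.0981^2) = sqrt(34.0000) = 5.8310

5.8310


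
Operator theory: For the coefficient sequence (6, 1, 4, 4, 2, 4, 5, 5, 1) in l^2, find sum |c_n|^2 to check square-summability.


sum |c_n|^2 = 6^2 + 1^2 + 4^2 + 4^2 + 2^2 + 4^2 + 5^2 + 5^2 + 1^2
= 36 + 1 + 16 + 16 + 4 + 16 + 25 + 25 + 1
= 140

140


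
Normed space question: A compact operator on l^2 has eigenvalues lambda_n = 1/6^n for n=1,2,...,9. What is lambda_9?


The eigenvalue formula gives lambda_9 = 1/6^9
= 1/10077696
= 9.9229e-08

9.9229e-08


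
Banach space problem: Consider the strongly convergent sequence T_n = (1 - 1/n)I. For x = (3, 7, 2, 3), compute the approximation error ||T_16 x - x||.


T_16 x - x = (1 - 1/16)x - x = -x/16
||x|| = sqrt(71) = 8.4261
||T_16 x - x|| = ||x||/16 = 8.4261/16 = 0.5266

0.5266


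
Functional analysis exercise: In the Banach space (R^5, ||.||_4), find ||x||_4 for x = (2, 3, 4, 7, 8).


The l^4 norm = (sum |x_i|^4)^(1/4)
Sum of 4th powers = 16 + 81 + 256 + 2401 + 4096 = 6850
||x||_4 = (6850)^(1/4) = 9.0975

9.0975


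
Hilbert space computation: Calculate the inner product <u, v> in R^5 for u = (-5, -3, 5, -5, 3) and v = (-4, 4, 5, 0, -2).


Computing the standard inner product <u, v> = sum u_i * v_i
= -5*-4 + -3*4 + 5*5 + -5*0 + 3*-2
= 20 + -12 + 25 + 0 + -6
= 27

27


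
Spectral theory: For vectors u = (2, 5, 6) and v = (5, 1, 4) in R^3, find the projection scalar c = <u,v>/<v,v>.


Computing <u,v> = 2*5 + 5*1 + 6*4 = 39
Computing <v,v> = 5^2 + 1^2 + 4^2 = 42
Projection coefficient = 39/42 = 0.9286

0.9286


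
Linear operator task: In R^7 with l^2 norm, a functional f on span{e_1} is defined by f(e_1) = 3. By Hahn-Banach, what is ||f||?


The norm of f is given by ||f|| = sup_{||x||=1} |f(x)|.
On span{e_1}, ||e_1|| = 1, so ||f|| = |f(e_1)| / ||e_1||
= |3| / 1 = 3.0000

3.0000


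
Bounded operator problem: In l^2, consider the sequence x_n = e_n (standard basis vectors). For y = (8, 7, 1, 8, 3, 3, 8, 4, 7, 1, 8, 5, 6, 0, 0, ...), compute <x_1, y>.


x_1 = e_1 is the standard basis vector with 1 in position 1.
<x_1, y> = y_1 = 8
As n -> infinity, <x_n, y> -> 0, confirming weak convergence of (x_n) to 0.

8


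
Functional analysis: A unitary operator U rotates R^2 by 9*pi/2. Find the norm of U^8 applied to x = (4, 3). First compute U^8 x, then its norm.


U is a rotation by theta = 9*pi/2
U^8 = rotation by 8*theta = 72*pi/2 = 0*pi/2 (mod 2*pi)
cos(0*pi/2) = 1.0000, sin(0*pi/2) = 0.0000
U^8 x = (1.0000 * 4 - 0.0000 * 3, 0.0000 * 4 + 1.0000 * 3)
= (4.0000, 3.0000)
||U^8 x|| = sqrt(4.0000^2 + 3.0000^2) = sqrt(25.0000) = 5.0000

5.0000


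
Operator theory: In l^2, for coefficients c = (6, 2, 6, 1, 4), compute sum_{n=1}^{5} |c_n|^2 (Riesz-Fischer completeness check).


sum |c_n|^2 = 6^2 + 2^2 + 6^2 + 1^2 + 4^2
= 36 + 4 + 36 + 1 + 16
= 93

93


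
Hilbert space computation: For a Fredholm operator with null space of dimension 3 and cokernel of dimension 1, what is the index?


The Fredholm index is defined as ind(T) = dim(ker T) - dim(coker T)
= 3 - 1
= 2

2


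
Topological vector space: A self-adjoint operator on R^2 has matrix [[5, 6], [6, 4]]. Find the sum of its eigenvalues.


For a self-adjoint (symmetric) matrix, the eigenvalues are real.
The sum of eigenvalues equals the trace of the matrix.
trace = 5 + 4 = 9

9


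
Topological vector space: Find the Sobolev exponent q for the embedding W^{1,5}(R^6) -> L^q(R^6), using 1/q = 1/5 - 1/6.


Using the Sobolev embedding formula: 1/q = 1/p - k/n
1/q = 1/5 - 1/6 = 1/30
q = 1/(1/30) = 30

30.0000


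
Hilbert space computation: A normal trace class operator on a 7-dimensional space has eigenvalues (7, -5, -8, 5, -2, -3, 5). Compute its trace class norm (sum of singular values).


For a normal operator, singular values equal |eigenvalues|.
Trace norm = sum |lambda_i| = 7 + 5 + 8 + 5 + 2 + 3 + 5
= 35

35


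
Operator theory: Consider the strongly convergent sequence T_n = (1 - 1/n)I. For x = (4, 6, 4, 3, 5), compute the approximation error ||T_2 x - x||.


T_2 x - x = (1 - 1/2)x - x = -x/2
||x|| = sqrt(102) = 10.0995
||T_2 x - x|| = ||x||/2 = 10.0995/2 = 5.0498

5.0498


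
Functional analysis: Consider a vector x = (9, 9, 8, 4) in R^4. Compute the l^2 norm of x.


The l^2 norm = (sum |x_i|^2)^(1/2)
Sum of 2th powers = 81 + 81 + 64 + 16 = 242
||x||_2 = (242)^(1/2) = 15.5563

15.5563


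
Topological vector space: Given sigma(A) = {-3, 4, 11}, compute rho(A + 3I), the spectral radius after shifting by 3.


Spectrum of A + 3I = {0, 7, 14}
Spectral radius = max |lambda| over the shifted spectrum
= max(0, 7, 14) = 14

14


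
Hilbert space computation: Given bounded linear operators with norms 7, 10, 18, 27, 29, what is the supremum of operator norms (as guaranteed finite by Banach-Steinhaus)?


By the Uniform Boundedness Principle, the supremum of norms is finite.
sup_k ||T_k|| = max(7, 10, 18, 27, 29) = 29

29


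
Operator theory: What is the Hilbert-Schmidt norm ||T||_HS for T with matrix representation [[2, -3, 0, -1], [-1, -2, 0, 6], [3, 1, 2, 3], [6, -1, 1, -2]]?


The Hilbert-Schmidt norm is sqrt(sum of squares of all entries).
Sum of squares = 2^2 + (-3)^2 + 0^2 + (-1)^2 + (-1)^2 + (-2)^2 + 0^2 + 6^2 + 3^2 + 1^2 + 2^2 + 3^2 + 6^2 + (-1)^2 + 1^2 + (-2)^2
= 4 + 9 + 0 + 1 + 1 + 4 + 0 + 36 + 9 + 1 + 4 + 9 + 36 + 1 + 1 + 4 = 120
||T||_HS = sqrt(120) = 10.9545

10.9545


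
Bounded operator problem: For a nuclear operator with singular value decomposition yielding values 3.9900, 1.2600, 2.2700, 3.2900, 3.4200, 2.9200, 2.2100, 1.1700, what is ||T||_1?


The nuclear norm is the sum of all singular values.
||T||_1 = 3.9900 + 1.2600 + 2.2700 + 3.2900 + 3.4200 + 2.9200 + 2.2100 + 1.1700
= 20.5300

20.5300


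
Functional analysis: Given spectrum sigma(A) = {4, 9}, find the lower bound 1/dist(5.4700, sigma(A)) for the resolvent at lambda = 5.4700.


dist(5.4700, {4, 9}) = min(|5.4700 - 4|, |5.4700 - 9|)
= min(1.4700, 3.5300) = 1.4700
Resolvent bound = 1/1.4700 = 0.6803

0.6803


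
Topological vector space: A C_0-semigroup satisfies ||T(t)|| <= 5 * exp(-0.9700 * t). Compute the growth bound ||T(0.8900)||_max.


||T(0.8900)|| <= 5 * exp(-0.9700 * 0.8900)
= 5 * exp(-0.8633)
= 5 * 0.4218
= 2.1088

2.1088


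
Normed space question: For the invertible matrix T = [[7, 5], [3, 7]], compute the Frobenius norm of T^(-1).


det(T) = 7*7 - 5*3 = 34
T^(-1) = (1/34) * [[7, -5], [-3, 7]] = [[0.2059, -0.1471], [-0.0882, 0.2059]]
||T^(-1)||_F^2 = 0.2059^2 + (-0.1471)^2 + (-0.0882)^2 + 0.2059^2 = 0.1142
||T^(-1)||_F = sqrt(0.1142) = 0.3379

0.3379


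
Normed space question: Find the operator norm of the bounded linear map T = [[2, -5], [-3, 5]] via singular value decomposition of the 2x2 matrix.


A^T A = [[13, -25], [-25, 50]]
trace(A^T A) = 63, det(A^T A) = 25
discriminant = 63^2 - 4*25 = 3869
Largest eigenvalue of A^T A = (trace + sqrt(disc))/2 = 62.6006
||T|| = sqrt(62.6006) = 7.9121

7.9121


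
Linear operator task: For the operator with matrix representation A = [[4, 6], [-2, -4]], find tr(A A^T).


trace(A * A^T) = sum of squares of all entries
= 4^2 + 6^2 + (-2)^2 + (-4)^2
= 16 + 36 + 4 + 16
= 72

72


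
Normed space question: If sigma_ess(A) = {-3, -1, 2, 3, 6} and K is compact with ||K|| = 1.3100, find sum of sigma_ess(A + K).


By Weyl's theorem, the essential spectrum is invariant under compact perturbations.
sigma_ess(A + K) = sigma_ess(A) = {-3, -1, 2, 3, 6}
Sum = -3 + -1 + 2 + 3 + 6 = 7

7


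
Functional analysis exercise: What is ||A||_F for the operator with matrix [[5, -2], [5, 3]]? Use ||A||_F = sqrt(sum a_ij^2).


||A||_F^2 = sum a_ij^2
= 5^2 + (-2)^2 + 5^2 + 3^2
= 25 + 4 + 25 + 9 = 63
||A||_F = sqrt(63) = 7.9373

7.9373


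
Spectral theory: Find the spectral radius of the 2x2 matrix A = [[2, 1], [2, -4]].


For a 2x2 matrix, eigenvalues satisfy lambda^2 - (trace)*lambda + det = 0
trace = 2 + -4 = -2
det = 2*-4 - 1*2 = -10
discriminant = (-2)^2 - 4*(-10) = 44
spectral radius = max |eigenvalue| = 4.3166

4.3166


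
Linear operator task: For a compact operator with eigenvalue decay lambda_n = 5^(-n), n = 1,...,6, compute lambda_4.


The eigenvalue formula gives lambda_4 = 1/5^4
= 1/625
= 0.0016

0.0016


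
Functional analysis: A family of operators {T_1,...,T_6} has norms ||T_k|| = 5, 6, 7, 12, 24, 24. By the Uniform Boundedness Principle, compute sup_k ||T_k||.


By the Uniform Boundedness Principle, the supremum of norms is finite.
sup_k ||T_k|| = max(5, 6, 7, 12, 24, 24) = 24

24


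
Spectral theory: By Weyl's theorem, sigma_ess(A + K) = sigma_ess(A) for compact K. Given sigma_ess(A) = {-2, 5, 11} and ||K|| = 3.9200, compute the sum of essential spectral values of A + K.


By Weyl's theorem, the essential spectrum is invariant under compact perturbations.
sigma_ess(A + K) = sigma_ess(A) = {-2, 5, 11}
Sum = -2 + 5 + 11 = 14

14


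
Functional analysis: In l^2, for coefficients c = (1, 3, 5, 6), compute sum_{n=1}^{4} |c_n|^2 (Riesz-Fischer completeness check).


sum |c_n|^2 = 1^2 + 3^2 + 5^2 + 6^2
= 1 + 9 + 25 + 36
= 71

71


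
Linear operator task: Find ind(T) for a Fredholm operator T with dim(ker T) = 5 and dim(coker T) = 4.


The Fredholm index is defined as ind(T) = dim(ker T) - dim(coker T)
= 5 - 4
= 1

1


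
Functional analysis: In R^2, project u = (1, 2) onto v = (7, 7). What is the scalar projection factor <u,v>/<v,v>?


Computing <u,v> = 1*7 + 2*7 = 21
Computing <v,v> = 7^2 + 7^2 = 98
Projection coefficient = 21/98 = 0.2143

0.2143


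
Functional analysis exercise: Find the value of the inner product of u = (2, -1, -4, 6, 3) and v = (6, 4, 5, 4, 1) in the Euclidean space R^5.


Computing the standard inner product <u, v> = sum u_i * v_i
= 2*6 + -1*4 + -4*5 + 6*4 + 3*1
= 12 + -4 + -20 + 24 + 3
= 15

15


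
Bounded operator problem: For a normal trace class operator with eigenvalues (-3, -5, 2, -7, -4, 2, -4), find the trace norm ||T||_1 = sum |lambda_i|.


For a normal operator, singular values equal |eigenvalues|.
Trace norm = sum |lambda_i| = 3 + 5 + 2 + 7 + 4 + 2 + 4
= 27

27


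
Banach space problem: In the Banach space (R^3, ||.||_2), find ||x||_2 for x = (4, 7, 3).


The l^2 norm = (sum |x_i|^2)^(1/2)
Sum of 2th powers = 16 + 49 + 9 = 74
||x||_2 = (74)^(1/2) = 8.6023

8.6023


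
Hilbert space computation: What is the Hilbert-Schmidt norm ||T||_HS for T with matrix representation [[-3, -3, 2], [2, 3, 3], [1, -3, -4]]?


The Hilbert-Schmidt norm is sqrt(sum of squares of all entries).
Sum of squares = (-3)^2 + (-3)^2 + 2^2 + 2^2 + 3^2 + 3^2 + 1^2 + (-3)^2 + (-4)^2
= 9 + 9 + 4 + 4 + 9 + 9 + 1 + 9 + 16 = 70
||T||_HS = sqrt(70) = 8.3666

8.3666


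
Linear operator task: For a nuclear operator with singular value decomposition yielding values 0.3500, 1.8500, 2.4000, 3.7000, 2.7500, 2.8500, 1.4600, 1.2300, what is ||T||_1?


The nuclear norm is the sum of all singular values.
||T||_1 = 0.3500 + 1.8500 + 2.4000 + 3.7000 + 2.7500 + 2.8500 + 1.4600 + 1.2300
= 16.5900

16.5900


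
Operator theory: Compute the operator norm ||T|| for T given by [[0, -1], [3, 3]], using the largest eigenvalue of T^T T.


A^T A = [[9, 9], [9, 10]]
trace(A^T A) = 19, det(A^T A) = 9
discriminant = 19^2 - 4*9 = 325
Largest eigenvalue of A^T A = (trace + sqrt(disc))/2 = 18.5139
||T|| = sqrt(18.5139) = 4.3028

4.3028


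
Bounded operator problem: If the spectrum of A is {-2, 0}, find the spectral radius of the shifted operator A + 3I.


Spectrum of A + 3I = {1, 3}
Spectral radius = max |lambda| over the shifted spectrum
= max(1, 3) = 3

3


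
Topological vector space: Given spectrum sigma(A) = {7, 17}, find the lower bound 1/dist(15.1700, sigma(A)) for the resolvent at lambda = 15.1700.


dist(15.1700, {7, 17}) = min(|15.1700 - 7|, |15.1700 - 17|)
= min(8.1700, 1.8300) = 1.8300
Resolvent bound = 1/1.8300 = 0.5464

0.5464


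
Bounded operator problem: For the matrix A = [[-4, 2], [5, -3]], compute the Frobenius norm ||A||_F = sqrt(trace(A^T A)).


||A||_F^2 = sum a_ij^2
= (-4)^2 + 2^2 + 5^2 + (-3)^2
= 16 + 4 + 25 + 9 = 54
||A||_F = sqrt(54) = 7.3485

7.3485


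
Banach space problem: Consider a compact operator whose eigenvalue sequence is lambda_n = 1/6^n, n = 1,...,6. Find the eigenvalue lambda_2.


The eigenvalue formula gives lambda_2 = 1/6^2
= 1/36
= 0.0278

0.0278


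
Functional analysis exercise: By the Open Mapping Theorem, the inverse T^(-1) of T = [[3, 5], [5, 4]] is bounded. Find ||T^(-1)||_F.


det(T) = 3*4 - 5*5 = -13
T^(-1) = (1/-13) * [[4, -5], [-5, 3]] = [[-0.3077, 0.3846], [0.3846, -0.2308]]
||T^(-1)||_F^2 = (-0.3077)^2 + 0.3846^2 + 0.3846^2 + (-0.2308)^2 = 0.4438
||T^(-1)||_F = sqrt(0.4438) = 0.6662

0.6662


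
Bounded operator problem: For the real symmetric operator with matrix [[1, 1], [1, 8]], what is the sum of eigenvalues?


For a self-adjoint (symmetric) matrix, the eigenvalues are real.
The sum of eigenvalues equals the trace of the matrix.
trace = 1 + 8 = 9

9


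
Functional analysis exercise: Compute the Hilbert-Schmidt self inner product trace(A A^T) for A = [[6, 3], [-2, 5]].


trace(A * A^T) = sum of squares of all entries
= 6^2 + 3^2 + (-2)^2 + 5^2
= 36 + 9 + 4 + 25
= 74

74


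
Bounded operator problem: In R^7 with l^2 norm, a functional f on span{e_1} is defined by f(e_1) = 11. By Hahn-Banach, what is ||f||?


The norm of f is given by ||f|| = sup_{||x||=1} |f(x)|.
On span{e_1}, ||e_1|| = 1, so ||f|| = |f(e_1)| / ||e_1||
= |11| / 1 = 11.0000

11.0000


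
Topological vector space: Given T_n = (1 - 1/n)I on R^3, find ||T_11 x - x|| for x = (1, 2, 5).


T_11 x - x = (1 - 1/11)x - x = -x/11
||x|| = sqrt(30) = 5.4772
||T_11 x - x|| = ||x||/11 = 5.4772/11 = 0.4979

0.4979


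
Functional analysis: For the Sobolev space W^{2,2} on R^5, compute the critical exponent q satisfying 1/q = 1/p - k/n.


Using the Sobolev embedding formula: 1/q = 1/p - k/n
1/q = 1/2 - 2/5 = 1/10
q = 1/(1/10) = 10

10.0000


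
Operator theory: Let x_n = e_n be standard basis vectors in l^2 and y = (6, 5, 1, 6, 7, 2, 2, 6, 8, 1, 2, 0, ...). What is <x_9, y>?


x_9 = e_9 is the standard basis vector with 1 in position 9.
<x_9, y> = y_9 = 8
As n -> infinity, <x_n, y> -> 0, confirming weak convergence of (x_n) to 0.

8


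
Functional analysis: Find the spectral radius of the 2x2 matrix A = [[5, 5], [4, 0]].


For a 2x2 matrix, eigenvalues satisfy lambda^2 - (trace)*lambda + det = 0
trace = 5 + 0 = 5
det = 5*0 - 5*4 = -20
discriminant = 5^2 - 4*(-20) = 105
spectral radius = max |eigenvalue| = 7.6235

7.6235


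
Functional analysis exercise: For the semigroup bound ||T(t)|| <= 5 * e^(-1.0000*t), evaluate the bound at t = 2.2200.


||T(2.2200)|| <= 5 * exp(-1.0000 * 2.2200)
= 5 * exp(-2.2200)
= 5 * 0.1086
= 0.5430

0.5430


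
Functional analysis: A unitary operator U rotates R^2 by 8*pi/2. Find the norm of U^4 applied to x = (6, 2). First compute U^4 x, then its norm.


U is a rotation by theta = 8*pi/2
U^4 = rotation by 4*theta = 32*pi/2 = 0*pi/2 (mod 2*pi)
cos(0*pi/2) = 1.0000, sin(0*pi/2) = 0.0000
U^4 x = (1.0000 * 6 - 0.0000 * 2, 0.0000 * 6 + 1.0000 * 2)
= (6.0000, 2.0000)
||U^4 x|| = sqrt(6.0000^2 + 2.0000^2) = sqrt(40.0000) = 6.3246

6.3246


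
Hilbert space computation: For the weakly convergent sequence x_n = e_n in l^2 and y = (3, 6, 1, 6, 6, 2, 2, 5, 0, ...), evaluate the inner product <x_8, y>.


x_8 = e_8 is the standard basis vector with 1 in position 8.
<x_8, y> = y_8 = 5
As n -> infinity, <x_n, y> -> 0, confirming weak convergence of (x_n) to 0.

5


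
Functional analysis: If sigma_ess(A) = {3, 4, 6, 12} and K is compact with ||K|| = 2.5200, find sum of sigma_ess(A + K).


By Weyl's theorem, the essential spectrum is invariant under compact perturbations.
sigma_ess(A + K) = sigma_ess(A) = {3, 4, 6, 12}
Sum = 3 + 4 + 6 + 12 = 25

25


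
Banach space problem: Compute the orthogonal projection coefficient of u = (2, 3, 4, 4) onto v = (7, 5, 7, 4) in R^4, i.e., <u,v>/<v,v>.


Computing <u,v> = 2*7 + 3*5 + 4*7 + 4*4 = 73
Computing <v,v> = 7^2 + 5^2 + 7^2 + 4^2 = 139
Projection coefficient = 73/139 = 0.5252

0.5252


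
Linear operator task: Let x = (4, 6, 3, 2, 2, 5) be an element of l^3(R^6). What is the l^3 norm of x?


The l^3 norm = (sum |x_i|^3)^(1/3)
Sum of 3th powers = 64 + 216 + 27 + 8 + 8 + 125 = 448
||x||_3 = (448)^(1/3) = 7.6517

7.6517


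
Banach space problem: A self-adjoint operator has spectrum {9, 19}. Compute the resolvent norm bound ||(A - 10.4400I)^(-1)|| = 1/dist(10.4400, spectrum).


dist(10.4400, {9, 19}) = min(|10.4400 - 9|, |10.4400 - 19|)
= min(1.4400, 8.5600) = 1.4400
Resolvent bound = 1/1.4400 = 0.6944

0.6944


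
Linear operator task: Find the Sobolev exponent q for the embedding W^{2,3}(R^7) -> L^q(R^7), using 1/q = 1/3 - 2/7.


Using the Sobolev embedding formula: 1/q = 1/p - k/n
1/q = 1/3 - 2/7 = 1/21
q = 1/(1/21) = 21

21.0000


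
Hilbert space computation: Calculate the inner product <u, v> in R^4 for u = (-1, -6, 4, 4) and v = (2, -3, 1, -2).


Computing the standard inner product <u, v> = sum u_i * v_i
= -1*2 + -6*-3 + 4*1 + 4*-2
= -2 + 18 + 4 + -8
= 12

12


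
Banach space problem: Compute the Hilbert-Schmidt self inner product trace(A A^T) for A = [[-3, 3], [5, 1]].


trace(A * A^T) = sum of squares of all entries
= (-3)^2 + 3^2 + 5^2 + 1^2
= 9 + 9 + 25 + 1
= 44

44


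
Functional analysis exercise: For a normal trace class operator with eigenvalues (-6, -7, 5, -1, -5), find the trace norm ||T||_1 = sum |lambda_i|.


For a normal operator, singular values equal |eigenvalues|.
Trace norm = sum |lambda_i| = 6 + 7 + 5 + 1 + 5
= 24

24


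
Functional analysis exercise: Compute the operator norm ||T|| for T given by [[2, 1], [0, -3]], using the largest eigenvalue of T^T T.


A^T A = [[4, 2], [2, 10]]
trace(A^T A) = 14, det(A^T A) = 36
discriminant = 14^2 - 4*36 = 52
Largest eigenvalue of A^T A = (trace + sqrt(disc))/2 = 10.6056
||T|| = sqrt(10.6056) = 3.2566

3.2566


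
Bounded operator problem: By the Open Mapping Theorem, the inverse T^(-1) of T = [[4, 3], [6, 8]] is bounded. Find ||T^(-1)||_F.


det(T) = 4*8 - 3*6 = 14
T^(-1) = (1/14) * [[8, -3], [-6, 4]] = [[0.5714, -0.2143], [-0.4286, 0.2857]]
||T^(-1)||_F^2 = 0.5714^2 + (-0.2143)^2 + (-0.4286)^2 + 0.2857^2 = 0.6378
||T^(-1)||_F = sqrt(0.6378) = 0.7986

0.7986


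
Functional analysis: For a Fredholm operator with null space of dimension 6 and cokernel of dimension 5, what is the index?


The Fredholm index is defined as ind(T) = dim(ker T) - dim(coker T)
= 6 - 5
= 1

1


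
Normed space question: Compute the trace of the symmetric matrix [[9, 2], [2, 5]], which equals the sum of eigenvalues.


For a self-adjoint (symmetric) matrix, the eigenvalues are real.
The sum of eigenvalues equals the trace of the matrix.
trace = 9 + 5 = 14

14


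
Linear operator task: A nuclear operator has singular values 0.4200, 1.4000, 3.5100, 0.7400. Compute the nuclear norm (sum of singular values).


The nuclear norm is the sum of all singular values.
||T||_1 = 0.4200 + 1.4000 + 3.5100 + 0.7400
= 6.0700

6.0700


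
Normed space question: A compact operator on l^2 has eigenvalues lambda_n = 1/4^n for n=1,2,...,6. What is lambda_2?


The eigenvalue formula gives lambda_2 = 1/4^2
= 1/16
= 0.0625

0.0625


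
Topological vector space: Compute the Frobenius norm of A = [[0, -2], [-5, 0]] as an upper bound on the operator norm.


||A||_F^2 = sum a_ij^2
= 0^2 + (-2)^2 + (-5)^2 + 0^2
= 0 + 4 + 25 + 0 = 29
||A||_F = sqrt(29) = 5.3852

5.3852


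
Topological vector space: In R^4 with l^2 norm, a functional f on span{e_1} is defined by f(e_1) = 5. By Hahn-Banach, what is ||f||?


The norm of f is given by ||f|| = sup_{||x||=1} |f(x)|.
On span{e_1}, ||e_1|| = 1, so ||f|| = |f(e_1)| / ||e_1||
= |5| / 1 = 5.0000

5.0000


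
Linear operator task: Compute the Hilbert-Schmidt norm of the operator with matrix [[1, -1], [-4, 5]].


The Hilbert-Schmidt norm is sqrt(sum of squares of all entries).
Sum of squares = 1^2 + (-1)^2 + (-4)^2 + 5^2
= 1 + 1 + 16 + 25 = 43
||T||_HS = sqrt(43) = 6.5574

6.5574


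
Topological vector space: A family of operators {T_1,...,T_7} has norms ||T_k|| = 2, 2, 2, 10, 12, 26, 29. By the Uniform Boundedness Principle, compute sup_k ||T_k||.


By the Uniform Boundedness Principle, the supremum of norms is finite.
sup_k ||T_k|| = max(2, 2, 2, 10, 12, 26, 29) = 29

29


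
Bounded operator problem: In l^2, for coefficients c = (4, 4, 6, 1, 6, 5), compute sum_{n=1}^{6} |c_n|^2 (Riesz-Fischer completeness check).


sum |c_n|^2 = 4^2 + 4^2 + 6^2 + 1^2 + 6^2 + 5^2
= 16 + 16 + 36 + 1 + 36 + 25
= 130

130


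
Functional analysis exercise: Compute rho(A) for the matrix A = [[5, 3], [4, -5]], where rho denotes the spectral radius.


For a 2x2 matrix, eigenvalues satisfy lambda^2 - (trace)*lambda + det = 0
trace = 5 + -5 = 0
det = 5*-5 - 3*4 = -37
discriminant = 0^2 - 4*(-37) = 148
spectral radius = max |eigenvalue| = 6.0828

6.0828


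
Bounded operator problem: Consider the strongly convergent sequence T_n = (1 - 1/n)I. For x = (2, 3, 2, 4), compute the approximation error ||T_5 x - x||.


T_5 x - x = (1 - 1/5)x - x = -x/5
||x|| = sqrt(33) = 5.7446
||T_5 x - x|| = ||x||/5 = 5.7446/5 = 1.1489

1.1489


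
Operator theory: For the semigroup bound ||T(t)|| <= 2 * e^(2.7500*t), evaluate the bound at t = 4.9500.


||T(4.9500)|| <= 2 * exp(2.7500 * 4.9500)
= 2 * exp(13.6125)
= 2 * 816269.6232
= 1.6325e+06

1.6325e+06


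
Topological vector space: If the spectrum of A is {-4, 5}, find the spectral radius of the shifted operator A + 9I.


Spectrum of A + 9I = {5, 14}
Spectral radius = max |lambda| over the shifted spectrum
= max(5, 14) = 14

14


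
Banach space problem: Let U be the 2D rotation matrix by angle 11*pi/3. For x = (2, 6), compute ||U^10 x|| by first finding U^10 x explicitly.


U is a rotation by theta = 11*pi/3
U^10 = rotation by 10*theta = 110*pi/3 = 2*pi/3 (mod 2*pi)
cos(2*pi/3) = -0.5000, sin(2*pi/3) = 0.8660
U^10 x = (-0.5000 * 2 - 0.8660 * 6, 0.8660 * 2 + -0.5000 * 6)
= (-6.1962, -1.2679)
||U^10 x|| = sqrt((-6.1962)^2 + (-1.2679)^2) = sqrt(40.0000) = 6.3246

6.3246


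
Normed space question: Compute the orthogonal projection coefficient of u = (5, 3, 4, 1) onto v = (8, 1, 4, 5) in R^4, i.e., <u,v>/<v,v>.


Computing <u,v> = 5*8 + 3*1 + 4*4 + 1*5 = 64
Computing <v,v> = 8^2 + 1^2 + 4^2 + 5^2 = 106
Projection coefficient = 64/106 = 0.6038

0.6038


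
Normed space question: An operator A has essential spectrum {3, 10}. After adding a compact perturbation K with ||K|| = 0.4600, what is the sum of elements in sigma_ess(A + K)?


By Weyl's theorem, the essential spectrum is invariant under compact perturbations.
sigma_ess(A + K) = sigma_ess(A) = {3, 10}
Sum = 3 + 10 = 13

13


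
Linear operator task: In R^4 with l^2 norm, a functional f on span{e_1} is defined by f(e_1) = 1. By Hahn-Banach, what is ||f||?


The norm of f is given by ||f|| = sup_{||x||=1} |f(x)|.
On span{e_1}, ||e_1|| = 1, so ||f|| = |f(e_1)| / ||e_1||
= |1| / 1 = 1.0000

1.0000


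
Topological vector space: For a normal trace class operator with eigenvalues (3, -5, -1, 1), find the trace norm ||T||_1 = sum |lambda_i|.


For a normal operator, singular values equal |eigenvalues|.
Trace norm = sum |lambda_i| = 3 + 5 + 1 + 1
= 10

10


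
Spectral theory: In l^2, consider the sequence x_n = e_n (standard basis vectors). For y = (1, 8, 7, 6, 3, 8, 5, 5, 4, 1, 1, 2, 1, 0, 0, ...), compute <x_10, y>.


x_10 = e_10 is the standard basis vector with 1 in position 10.
<x_10, y> = y_10 = 1
As n -> infinity, <x_n, y> -> 0, confirming weak convergence of (x_n) to 0.

1


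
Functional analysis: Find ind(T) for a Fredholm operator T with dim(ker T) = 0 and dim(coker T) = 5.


The Fredholm index is defined as ind(T) = dim(ker T) - dim(coker T)
= 0 - 5
= -5

-5


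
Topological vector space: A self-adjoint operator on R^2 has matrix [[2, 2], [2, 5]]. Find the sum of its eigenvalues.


For a self-adjoint (symmetric) matrix, the eigenvalues are real.
The sum of eigenvalues equals the trace of the matrix.
trace = 2 + 5 = 7

7


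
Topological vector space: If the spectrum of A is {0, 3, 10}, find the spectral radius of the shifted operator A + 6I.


Spectrum of A + 6I = {6, 9, 16}
Spectral radius = max |lambda| over the shifted spectrum
= max(6, 9, 16) = 16

16


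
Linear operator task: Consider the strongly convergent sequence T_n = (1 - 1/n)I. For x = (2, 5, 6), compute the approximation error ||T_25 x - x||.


T_25 x - x = (1 - 1/25)x - x = -x/25
||x|| = sqrt(65) = 8.0623
||T_25 x - x|| = ||x||/25 = 8.0623/25 = 0.3225

0.3225


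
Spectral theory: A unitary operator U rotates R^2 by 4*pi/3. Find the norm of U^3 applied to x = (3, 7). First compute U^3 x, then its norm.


U is a rotation by theta = 4*pi/3
U^3 = rotation by 3*theta = 12*pi/3 = 0*pi/3 (mod 2*pi)
cos(0*pi/3) = 1.0000, sin(0*pi/3) = 0.0000
U^3 x = (1.0000 * 3 - 0.0000 * 7, 0.0000 * 3 + 1.0000 * 7)
= (3.0000, 7.0000)
||U^3 x|| = sqrt(3.0000^2 + 7.0000^2) = sqrt(58.0000) = 7.6158

7.6158


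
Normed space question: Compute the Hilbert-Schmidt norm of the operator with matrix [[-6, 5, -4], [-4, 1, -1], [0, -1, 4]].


The Hilbert-Schmidt norm is sqrt(sum of squares of all entries).
Sum of squares = (-6)^2 + 5^2 + (-4)^2 + (-4)^2 + 1^2 + (-1)^2 + 0^2 + (-1)^2 + 4^2
= 36 + 25 + 16 + 16 + 1 + 1 + 0 + 1 + 16 = 112
||T||_HS = sqrt(112) = 10.5830

10.5830


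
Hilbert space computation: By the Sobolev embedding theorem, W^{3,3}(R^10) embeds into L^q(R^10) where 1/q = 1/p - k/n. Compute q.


Using the Sobolev embedding formula: 1/q = 1/p - k/n
1/q = 1/3 - 3/10 = 1/30
q = 1/(1/30) = 30

30.0000


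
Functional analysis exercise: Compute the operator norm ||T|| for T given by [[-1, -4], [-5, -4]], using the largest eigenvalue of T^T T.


A^T A = [[26, 24], [24, 32]]
trace(A^T A) = 58, det(A^T A) = 256
discriminant = 58^2 - 4*256 = 2340
Largest eigenvalue of A^T A = (trace + sqrt(disc))/2 = 53.1868
||T|| = sqrt(53.1868) = 7.2929

7.2929


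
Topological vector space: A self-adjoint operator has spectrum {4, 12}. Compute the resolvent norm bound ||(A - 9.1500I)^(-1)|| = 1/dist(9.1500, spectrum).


dist(9.1500, {4, 12}) = min(|9.1500 - 4|, |9.1500 - 12|)
= min(5.1500, 2.8500) = 2.8500
Resolvent bound = 1/2.8500 = 0.3509

0.3509


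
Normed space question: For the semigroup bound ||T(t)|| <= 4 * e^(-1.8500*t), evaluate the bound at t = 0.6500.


||T(0.6500)|| <= 4 * exp(-1.8500 * 0.6500)
= 4 * exp(-1.2025)
= 4 * 0.3004
= 1.2018

1.2018


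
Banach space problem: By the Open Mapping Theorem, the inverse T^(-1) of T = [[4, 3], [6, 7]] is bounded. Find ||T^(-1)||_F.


det(T) = 4*7 - 3*6 = 10
T^(-1) = (1/10) * [[7, -3], [-6, 4]] = [[0.7000, -0.3000], [-0.6000, 0.4000]]
||T^(-1)||_F^2 = 0.7000^2 + (-0.3000)^2 + (-0.6000)^2 + 0.4000^2 = 1.1000
||T^(-1)||_F = sqrt(1.1000) = 1.0488

1.0488


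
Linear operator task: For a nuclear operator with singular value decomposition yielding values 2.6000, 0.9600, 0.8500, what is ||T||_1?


The nuclear norm is the sum of all singular values.
||T||_1 = 2.6000 + 0.9600 + 0.8500
= 4.4100

4.4100


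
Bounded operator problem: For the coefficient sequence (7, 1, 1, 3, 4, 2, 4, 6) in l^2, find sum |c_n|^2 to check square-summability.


sum |c_n|^2 = 7^2 + 1^2 + 1^2 + 3^2 + 4^2 + 2^2 + 4^2 + 6^2
= 49 + 1 + 1 + 9 + 16 + 4 + 16 + 36
= 132

132


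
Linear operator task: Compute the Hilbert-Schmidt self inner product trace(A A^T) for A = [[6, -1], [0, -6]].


trace(A * A^T) = sum of squares of all entries
= 6^2 + (-1)^2 + 0^2 + (-6)^2
= 36 + 1 + 0 + 36
= 73

73


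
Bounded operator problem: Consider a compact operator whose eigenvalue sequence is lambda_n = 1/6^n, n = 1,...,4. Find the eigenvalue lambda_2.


The eigenvalue formula gives lambda_2 = 1/6^2
= 1/36
= 0.0278

0.0278


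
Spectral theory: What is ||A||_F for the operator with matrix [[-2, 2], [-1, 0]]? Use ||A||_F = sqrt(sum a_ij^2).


||A||_F^2 = sum a_ij^2
= (-2)^2 + 2^2 + (-1)^2 + 0^2
= 4 + 4 + 1 + 0 = 9
||A||_F = sqrt(9) = 3.0000

3.0000


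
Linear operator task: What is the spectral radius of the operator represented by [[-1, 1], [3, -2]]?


For a 2x2 matrix, eigenvalues satisfy lambda^2 - (trace)*lambda + det = 0
trace = -1 + -2 = -3
det = -1*-2 - 1*3 = -1
discriminant = (-3)^2 - 4*(-1) = 13
spectral radius = max |eigenvalue| = 3.3028

3.3028


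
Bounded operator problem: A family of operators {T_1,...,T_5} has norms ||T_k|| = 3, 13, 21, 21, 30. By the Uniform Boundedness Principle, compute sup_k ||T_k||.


By the Uniform Boundedness Principle, the supremum of norms is finite.
sup_k ||T_k|| = max(3, 13, 21, 21, 30) = 30

30


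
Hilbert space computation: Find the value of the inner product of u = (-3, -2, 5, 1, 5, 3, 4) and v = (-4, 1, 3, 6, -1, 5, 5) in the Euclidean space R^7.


Computing the standard inner product <u, v> = sum u_i * v_i
= -3*-4 + -2*1 + 5*3 + 1*6 + 5*-1 + 3*5 + 4*5
= 12 + -2 + 15 + 6 + -5 + 15 + 20
= 61

61


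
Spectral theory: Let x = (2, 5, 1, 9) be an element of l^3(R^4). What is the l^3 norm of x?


The l^3 norm = (sum |x_i|^3)^(1/3)
Sum of 3th powers = 8 + 125 + 1 + 729 = 863
||x||_3 = (863)^(1/3) = 9.5207

9.5207


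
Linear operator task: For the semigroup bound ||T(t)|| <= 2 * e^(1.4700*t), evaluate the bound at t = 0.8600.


||T(0.8600)|| <= 2 * exp(1.4700 * 0.8600)
= 2 * exp(1.2642)
= 2 * 3.5403
= 7.0805

7.0805


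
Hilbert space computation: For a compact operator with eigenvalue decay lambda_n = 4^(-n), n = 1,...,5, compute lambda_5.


The eigenvalue formula gives lambda_5 = 1/4^5
= 1/1024
= 9.7656e-04

9.7656e-04


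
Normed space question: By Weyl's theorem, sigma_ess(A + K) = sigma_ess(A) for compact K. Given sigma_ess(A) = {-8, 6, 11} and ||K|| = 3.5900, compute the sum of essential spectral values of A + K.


By Weyl's theorem, the essential spectrum is invariant under compact perturbations.
sigma_ess(A + K) = sigma_ess(A) = {-8, 6, 11}
Sum = -8 + 6 + 11 = 9

9


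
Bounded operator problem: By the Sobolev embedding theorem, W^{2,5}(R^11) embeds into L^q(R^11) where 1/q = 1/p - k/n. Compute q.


Using the Sobolev embedding formula: 1/q = 1/p - k/n
1/q = 1/5 - 2/11 = 1/55
q = 1/(1/55) = 55

55.0000


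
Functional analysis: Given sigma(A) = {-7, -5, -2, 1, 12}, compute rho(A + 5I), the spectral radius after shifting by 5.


Spectrum of A + 5I = {-2, 0, 3, 6, 17}
Spectral radius = max |lambda| over the shifted spectrum
= max(2, 0, 3, 6, 17) = 17

17


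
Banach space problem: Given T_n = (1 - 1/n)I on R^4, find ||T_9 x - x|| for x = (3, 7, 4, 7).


T_9 x - x = (1 - 1/9)x - x = -x/9
||x|| = sqrt(123) = 11.0905
||T_9 x - x|| = ||x||/9 = 11.0905/9 = 1.2323

1.2323


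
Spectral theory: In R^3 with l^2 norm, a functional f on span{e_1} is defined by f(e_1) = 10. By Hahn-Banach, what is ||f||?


The norm of f is given by ||f|| = sup_{||x||=1} |f(x)|.
On span{e_1}, ||e_1|| = 1, so ||f|| = |f(e_1)| / ||e_1||
= |10| / 1 = 10.0000

10.0000


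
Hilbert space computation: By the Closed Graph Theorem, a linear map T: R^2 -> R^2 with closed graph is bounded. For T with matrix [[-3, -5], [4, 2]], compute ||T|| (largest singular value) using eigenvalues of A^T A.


A^T A = [[25, 23], [23, 29]]
trace(A^T A) = 54, det(A^T A) = 196
discriminant = 54^2 - 4*196 = 2132
Largest eigenvalue of A^T A = (trace + sqrt(disc))/2 = 50.0868
||T|| = sqrt(50.0868) = 7.0772

7.0772


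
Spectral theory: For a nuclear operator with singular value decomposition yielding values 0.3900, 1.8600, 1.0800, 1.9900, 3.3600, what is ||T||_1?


The nuclear norm is the sum of all singular values.
||T||_1 = 0.3900 + 1.8600 + 1.0800 + 1.9900 + 3.3600
= 8.6800

8.6800


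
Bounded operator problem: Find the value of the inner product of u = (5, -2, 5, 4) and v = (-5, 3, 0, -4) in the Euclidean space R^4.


Computing the standard inner product <u, v> = sum u_i * v_i
= 5*-5 + -2*3 + 5*0 + 4*-4
= -25 + -6 + 0 + -16
= -47

-47


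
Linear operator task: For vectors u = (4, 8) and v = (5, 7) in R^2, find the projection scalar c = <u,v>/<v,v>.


Computing <u,v> = 4*5 + 8*7 = 76
Computing <v,v> = 5^2 + 7^2 = 74
Projection coefficient = 76/74 = 1.0270

1.0270


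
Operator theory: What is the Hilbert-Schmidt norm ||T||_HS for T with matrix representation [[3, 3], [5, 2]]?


The Hilbert-Schmidt norm is sqrt(sum of squares of all entries).
Sum of squares = 3^2 + 3^2 + 5^2 + 2^2
= 9 + 9 + 25 + 4 = 47
||T||_HS = sqrt(47) = 6.8557

6.8557


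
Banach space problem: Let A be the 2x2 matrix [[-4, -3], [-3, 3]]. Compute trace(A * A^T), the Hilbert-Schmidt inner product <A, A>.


trace(A * A^T) = sum of squares of all entries
= (-4)^2 + (-3)^2 + (-3)^2 + 3^2
= 16 + 9 + 9 + 9
= 43

43


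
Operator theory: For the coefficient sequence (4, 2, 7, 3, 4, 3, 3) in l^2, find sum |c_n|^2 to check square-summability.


sum |c_n|^2 = 4^2 + 2^2 + 7^2 + 3^2 + 4^2 + 3^2 + 3^2
= 16 + 4 + 49 + 9 + 16 + 9 + 9
= 112

112


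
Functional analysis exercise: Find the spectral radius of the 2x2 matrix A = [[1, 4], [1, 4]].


For a 2x2 matrix, eigenvalues satisfy lambda^2 - (trace)*lambda + det = 0
trace = 1 + 4 = 5
det = 1*4 - 4*1 = 0
discriminant = 5^2 - 4*(0) = 25
spectral radius = max |eigenvalue| = 5.0000

5.0000


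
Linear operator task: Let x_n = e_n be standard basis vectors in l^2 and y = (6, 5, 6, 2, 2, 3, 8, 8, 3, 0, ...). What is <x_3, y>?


x_3 = e_3 is the standard basis vector with 1 in position 3.
<x_3, y> = y_3 = 6
As n -> infinity, <x_n, y> -> 0, confirming weak convergence of (x_n) to 0.

6


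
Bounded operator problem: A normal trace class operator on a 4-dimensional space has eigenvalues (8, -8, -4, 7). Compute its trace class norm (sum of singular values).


For a normal operator, singular values equal |eigenvalues|.
Trace norm = sum |lambda_i| = 8 + 8 + 4 + 7
= 27

27


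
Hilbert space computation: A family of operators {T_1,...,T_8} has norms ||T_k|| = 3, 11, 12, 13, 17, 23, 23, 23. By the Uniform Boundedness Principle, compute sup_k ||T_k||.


By the Uniform Boundedness Principle, the supremum of norms is finite.
sup_k ||T_k|| = max(3, 11, 12, 13, 17, 23, 23, 23) = 23

23


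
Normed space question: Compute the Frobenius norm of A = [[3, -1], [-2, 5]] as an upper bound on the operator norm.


||A||_F^2 = sum a_ij^2
= 3^2 + (-1)^2 + (-2)^2 + 5^2
= 9 + 1 + 4 + 25 = 39
||A||_F = sqrt(39) = 6.2450

6.2450


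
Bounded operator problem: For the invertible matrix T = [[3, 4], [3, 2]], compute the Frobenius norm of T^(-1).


det(T) = 3*2 - 4*3 = -6
T^(-1) = (1/-6) * [[2, -4], [-3, 3]] = [[-0.3333, 0.6667], [0.5000, -0.5000]]
||T^(-1)||_F^2 = (-0.3333)^2 + 0.6667^2 + 0.5000^2 + (-0.5000)^2 = 1.0556
||T^(-1)||_F = sqrt(1.0556) = 1.0274

1.0274


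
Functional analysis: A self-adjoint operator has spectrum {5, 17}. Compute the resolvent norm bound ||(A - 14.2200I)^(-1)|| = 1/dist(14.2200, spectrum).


dist(14.2200, {5, 17}) = min(|14.2200 - 5|, |14.2200 - 17|)
= min(9.2200, 2.7800) = 2.7800
Resolvent bound = 1/2.7800 = 0.3597

0.3597


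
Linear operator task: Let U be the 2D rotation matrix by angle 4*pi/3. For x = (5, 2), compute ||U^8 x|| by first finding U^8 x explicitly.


U is a rotation by theta = 4*pi/3
U^8 = rotation by 8*theta = 32*pi/3 = 2*pi/3 (mod 2*pi)
cos(2*pi/3) = -0.5000, sin(2*pi/3) = 0.8660
U^8 x = (-0.5000 * 5 - 0.8660 * 2, 0.8660 * 5 + -0.5000 * 2)
= (-4.2321, 3.3301)
||U^8 x|| = sqrt((-4.2321)^2 + 3.3301^2) = sqrt(29.0000) = 5.3852

5.3852


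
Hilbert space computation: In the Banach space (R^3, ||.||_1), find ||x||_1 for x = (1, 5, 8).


The l^1 norm equals the sum of absolute values of all components.
||x||_1 = 1 + 5 + 8
= 14

14.0000


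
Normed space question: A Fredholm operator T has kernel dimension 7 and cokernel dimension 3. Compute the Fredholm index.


The Fredholm index is defined as ind(T) = dim(ker T) - dim(coker T)
= 7 - 3
= 4

4


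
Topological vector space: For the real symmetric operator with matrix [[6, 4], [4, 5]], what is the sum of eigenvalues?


For a self-adjoint (symmetric) matrix, the eigenvalues are real.
The sum of eigenvalues equals the trace of the matrix.
trace = 6 + 5 = 11

11


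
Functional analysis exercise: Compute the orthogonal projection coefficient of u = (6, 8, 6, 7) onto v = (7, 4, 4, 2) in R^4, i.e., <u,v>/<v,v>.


Computing <u,v> = 6*7 + 8*4 + 6*4 + 7*2 = 112
Computing <v,v> = 7^2 + 4^2 + 4^2 + 2^2 = 85
Projection coefficient = 112/85 = 1.3176

1.3176


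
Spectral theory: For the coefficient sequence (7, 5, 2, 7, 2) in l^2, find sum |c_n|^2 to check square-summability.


sum |c_n|^2 = 7^2 + 5^2 + 2^2 + 7^2 + 2^2
= 49 + 25 + 4 + 49 + 4
= 131

131


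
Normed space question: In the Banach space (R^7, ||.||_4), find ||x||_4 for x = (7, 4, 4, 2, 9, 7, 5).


The l^4 norm = (sum |x_i|^4)^(1/4)
Sum of 4th powers = 2401 + 256 + 256 + 16 + 6561 + 2401 + 625 = 12516
||x||_4 = (12516)^(1/4) = 10.5771

10.5771


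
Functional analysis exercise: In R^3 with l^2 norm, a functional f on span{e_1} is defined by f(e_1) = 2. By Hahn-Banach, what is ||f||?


The norm of f is given by ||f|| = sup_{||x||=1} |f(x)|.
On span{e_1}, ||e_1|| = 1, so ||f|| = |f(e_1)| / ||e_1||
= |2| / 1 = 2.0000

2.0000


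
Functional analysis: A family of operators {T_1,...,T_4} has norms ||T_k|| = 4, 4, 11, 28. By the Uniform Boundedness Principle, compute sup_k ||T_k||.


By the Uniform Boundedness Principle, the supremum of norms is finite.
sup_k ||T_k|| = max(4, 4, 11, 28) = 28

28


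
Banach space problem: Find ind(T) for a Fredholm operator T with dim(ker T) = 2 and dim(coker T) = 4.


The Fredholm index is defined as ind(T) = dim(ker T) - dim(coker T)
= 2 - 4
= -2

-2


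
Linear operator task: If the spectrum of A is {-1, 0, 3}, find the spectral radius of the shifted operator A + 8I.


Spectrum of A + 8I = {7, 8, 11}
Spectral radius = max |lambda| over the shifted spectrum
= max(7, 8, 11) = 11

11


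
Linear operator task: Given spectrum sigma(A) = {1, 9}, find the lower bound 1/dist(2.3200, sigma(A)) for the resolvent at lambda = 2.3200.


dist(2.3200, {1, 9}) = min(|2.3200 - 1|, |2.3200 - 9|)
= min(1.3200, 6.6800) = 1.3200
Resolvent bound = 1/1.3200 = 0.7576

0.7576


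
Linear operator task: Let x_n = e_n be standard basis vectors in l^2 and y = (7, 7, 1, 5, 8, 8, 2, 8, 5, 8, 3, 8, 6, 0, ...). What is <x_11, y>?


x_11 = e_11 is the standard basis vector with 1 in position 11.
<x_11, y> = y_11 = 3
As n -> infinity, <x_n, y> -> 0, confirming weak convergence of (x_n) to 0.

3


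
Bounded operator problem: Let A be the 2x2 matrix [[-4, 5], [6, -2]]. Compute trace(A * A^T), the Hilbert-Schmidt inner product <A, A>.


trace(A * A^T) = sum of squares of all entries
= (-4)^2 + 5^2 + 6^2 + (-2)^2
= 16 + 25 + 36 + 4
= 81

81
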